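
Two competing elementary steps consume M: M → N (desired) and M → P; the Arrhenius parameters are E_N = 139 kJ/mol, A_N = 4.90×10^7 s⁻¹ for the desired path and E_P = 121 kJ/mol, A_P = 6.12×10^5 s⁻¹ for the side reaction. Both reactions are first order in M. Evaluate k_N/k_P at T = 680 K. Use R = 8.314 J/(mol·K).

3.32

k_N/k_P = (A_N/A_P)·exp[−(E_N−E_P)/(RT)] = (A_N/A_P)·exp[(E_P−E_N)/(RT)].
(E_P−E_N)/(RT) = (121−139)×10³/(8.314×680) = -18000/5654 = -3.184.
k_N/k_P = (4.90×10^7/6.12×10^5)·exp(-3.184) = 80.07 × 0.04143 = 3.32.
Since E_N > E_P, raising the temperature improves selectivity toward N.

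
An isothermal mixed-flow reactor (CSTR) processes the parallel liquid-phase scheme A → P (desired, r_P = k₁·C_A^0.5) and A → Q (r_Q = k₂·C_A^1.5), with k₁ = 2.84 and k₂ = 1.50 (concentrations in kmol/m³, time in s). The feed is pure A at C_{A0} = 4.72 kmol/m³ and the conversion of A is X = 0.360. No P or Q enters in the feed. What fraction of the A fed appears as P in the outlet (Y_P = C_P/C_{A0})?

Exit C_A = C_{A0}(1−X) = 4.72×0.640 = 3.021 kmol/m³.
A CSTR operates uniformly at the exit composition, giving r_P = 4.936 and r_Q = 7.875 (each k·C_A^n at C_A = 3.021).
Fraction of consumed A going to P: r_P/(r_P+r_Q) = 0.3853.
C_P = 0.3853·C_{A0}·X = 0.3853×4.72×0.360 = 0.655 kmol/m³; Y_P = C_P/C_{A0} = 0.139.

0.139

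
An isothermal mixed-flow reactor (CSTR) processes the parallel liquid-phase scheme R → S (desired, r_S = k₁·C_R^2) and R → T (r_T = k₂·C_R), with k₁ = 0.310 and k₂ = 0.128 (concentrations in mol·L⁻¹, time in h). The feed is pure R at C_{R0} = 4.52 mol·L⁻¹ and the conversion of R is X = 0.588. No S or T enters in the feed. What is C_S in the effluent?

2.18 mol·L⁻¹

Exit C_R = C_{R0}(1−X) = 4.52×0.412 = 1.862 mol·L⁻¹.
Rates in a CSTR are evaluated at the outlet concentration: r_S = 0.310×1.862^2 = 1.075, r_T = 0.128×1.862 = 0.2384.
Fraction of consumed R going to S: r_S/(r_S+r_T) = 0.8185.
C_S = 0.8185·C_{R0}·X = 0.8185×4.52×0.588 = 2.18 mol·L⁻¹.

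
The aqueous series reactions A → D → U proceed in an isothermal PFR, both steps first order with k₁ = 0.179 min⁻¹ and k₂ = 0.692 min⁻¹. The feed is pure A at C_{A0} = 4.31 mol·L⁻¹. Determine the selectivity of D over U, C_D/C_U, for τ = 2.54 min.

0.790

Solving the coupled first-order balances gives C_D(τ) = [k₁/(k₂−k₁)]·C_{A0}·(e^(−k₁τ) − e^(−k₂τ)).
e^(−k₁τ) = e^(−0.179×2.54) = e^(−0.4547) = 0.6347; e^(−k₂τ) = e^(−1.758) = 0.1724.
C_D = 0.179×4.31/(0.692−0.179) × (0.6347−0.1724) = 1.504×0.4622 = 0.6951 mol·L⁻¹.
C_A = C_{A0}e^(−k₁τ) = 2.735 mol·L⁻¹, so C_U = C_{A0}−C_A−C_D = 0.8795 mol·L⁻¹; C_D/C_U = 0.790.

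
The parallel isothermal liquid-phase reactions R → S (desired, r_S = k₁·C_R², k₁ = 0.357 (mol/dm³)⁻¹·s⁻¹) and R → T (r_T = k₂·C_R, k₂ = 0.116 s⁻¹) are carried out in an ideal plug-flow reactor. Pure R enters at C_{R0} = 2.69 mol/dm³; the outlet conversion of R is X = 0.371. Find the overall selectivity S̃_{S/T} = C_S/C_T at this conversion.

6.64

C_R = C_{R0}(1−X) = 1.692 mol/dm³.
Along a PFR/batch, dC_T/dC_R = −r_T/(r_S+r_T) = −k₂/(k₂+k₁·C_R).
Integrating from C_{R0} to C_R: C_T = (0.116/0.357)·ln[(0.116+0.357·2.69)/(0.116+0.357·1.69)] = 0.3249·ln(1.076/0.7200) = 0.1306 mol/dm³.
Then C_S = (C_{R0}−C_R) − C_T = 0.9980 − 0.1306 = 0.8674 mol/dm³.
S̃_{S/T} = C_S/C_T = 0.8674/0.1306 = 6.64.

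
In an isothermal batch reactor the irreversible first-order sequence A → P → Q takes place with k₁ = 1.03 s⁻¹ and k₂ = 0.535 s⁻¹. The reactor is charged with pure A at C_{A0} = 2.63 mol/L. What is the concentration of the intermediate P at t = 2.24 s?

For first-order series with pure A initially, C_P(t) = k₁C_{A0}/(k₂−k₁)·(e^(−k₁t) − e^(−k₂t)).
e^(−k₁t) = e^(−1.03×2.24) = e^(−2.307) = 0.09954; e^(−k₂t) = e^(−1.198) = 0.3017.
C_P = 1.03×2.63/(0.535−1.03) × (0.09954−0.3017) = (-5.473)×(-0.2021) = 1.106 mol/L.

1.11 mol/L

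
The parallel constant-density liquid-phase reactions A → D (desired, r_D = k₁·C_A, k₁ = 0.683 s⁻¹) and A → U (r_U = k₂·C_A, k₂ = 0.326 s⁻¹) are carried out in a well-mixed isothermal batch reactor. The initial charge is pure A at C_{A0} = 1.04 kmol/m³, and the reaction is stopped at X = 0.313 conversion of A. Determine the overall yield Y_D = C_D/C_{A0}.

C_A = C_{A0}(1−X) = 0.7145 kmol/m³.
Both paths are first order in A, so the instantaneous fraction to D is constant: dC_D/d(−C_A) = k₁/(k₁+k₂) = 0.6769.
C_D = 0.6769·(C_{A0}−C_A) = 0.6769×0.3255 = 0.220 kmol/m³.
Y_D = C_D/C_{A0} = 0.2203/1.04 = 0.212.

0.212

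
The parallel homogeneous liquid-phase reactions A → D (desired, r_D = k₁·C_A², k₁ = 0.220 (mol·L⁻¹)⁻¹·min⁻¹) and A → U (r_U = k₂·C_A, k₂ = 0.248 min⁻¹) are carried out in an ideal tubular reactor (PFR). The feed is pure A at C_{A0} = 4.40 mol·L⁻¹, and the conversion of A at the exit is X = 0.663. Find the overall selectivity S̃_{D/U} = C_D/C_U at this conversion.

C_A = C_{A0}(1−X) = 1.483 mol·L⁻¹.
Along a PFR/batch, dC_U/dC_A = −r_U/(r_D+r_U) = −k₂/(k₂+k₁·C_A).
Integrating from C_{A0} to C_A: C_U = (0.248/0.220)·ln[(0.248+0.220·4.40)/(0.248+0.220·1.48)] = 1.127·ln(1.216/0.5742) = 0.8458 mol·L⁻¹.
Then C_D = (C_{A0}−C_A) − C_U = 2.917 − 0.8458 = 2.071 mol·L⁻¹.
S̃_{D/U} = C_D/C_U = 2.071/0.8458 = 2.45.

2.45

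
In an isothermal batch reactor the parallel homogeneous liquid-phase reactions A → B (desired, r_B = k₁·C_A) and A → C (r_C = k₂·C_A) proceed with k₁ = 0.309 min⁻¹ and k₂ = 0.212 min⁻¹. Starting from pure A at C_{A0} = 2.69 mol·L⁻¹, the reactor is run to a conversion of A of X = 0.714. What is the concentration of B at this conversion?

C_A = C_{A0}(1−X) = 0.7693 mol·L⁻¹.
Both paths are first order in A, so the instantaneous fraction to B is constant: dC_B/d(−C_A) = k₁/(k₁+k₂) = 0.5931.
C_B = 0.5931·(C_{A0}−C_A) = 0.5931×1.921 = 1.14 mol·L⁻¹.

1.14 mol·L⁻¹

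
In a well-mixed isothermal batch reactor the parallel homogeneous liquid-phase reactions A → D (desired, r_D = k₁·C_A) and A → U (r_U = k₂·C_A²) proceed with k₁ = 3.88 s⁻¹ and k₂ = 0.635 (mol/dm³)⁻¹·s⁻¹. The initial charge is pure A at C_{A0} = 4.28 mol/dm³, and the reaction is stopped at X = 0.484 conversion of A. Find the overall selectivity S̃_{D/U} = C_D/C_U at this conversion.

1.91

C_A = C_{A0}(1−X) = 2.208 mol/dm³.
Along a PFR/batch, dC_D/dC_A = −r_D/(r_D+r_U) = −k₁/(k₁+k₂·C_A).
Integrating from C_{A0} to C_A: C_D = (3.88/0.635)·ln[(3.88+0.635·4.28)/(3.88+0.635·2.21)] = 6.110·ln(6.598/5.282) = 1.359 mol/dm³.
C_U = (C_{A0}−C_A)−C_D = 0.7129 mol/dm³; S̃_{D/U} = 1.359/0.7129 = 1.91.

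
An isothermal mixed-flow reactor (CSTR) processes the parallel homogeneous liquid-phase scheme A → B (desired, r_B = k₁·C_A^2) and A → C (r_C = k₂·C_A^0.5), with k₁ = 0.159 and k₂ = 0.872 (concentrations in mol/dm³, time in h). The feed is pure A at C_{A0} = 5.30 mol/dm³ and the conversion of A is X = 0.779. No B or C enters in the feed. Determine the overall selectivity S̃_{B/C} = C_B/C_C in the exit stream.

Exit C_A = C_{A0}(1−X) = 5.30×0.221 = 1.171 mol/dm³.
Rates in a CSTR are evaluated at the outlet concentration: r_B = 0.159×1.171^2 = 0.2181, r_C = 0.872×1.171^0.5 = 0.9437.
Overall selectivity = C_B/C_C = r_Bτ/(r_Cτ) = r_B/r_C = 0.231.

0.231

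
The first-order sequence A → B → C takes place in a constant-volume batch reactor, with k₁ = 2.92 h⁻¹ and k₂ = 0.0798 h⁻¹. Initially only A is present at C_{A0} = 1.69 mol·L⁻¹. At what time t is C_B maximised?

Setting dC_B/dt = 0 gives t_opt = ln(k₂/k₁)/(k₂−k₁).
= ln(0.0798/2.92)/(0.0798−2.92) = ln(0.02733)/-2.840 = -3.600/-2.840 = 1.27 h.

1.27 h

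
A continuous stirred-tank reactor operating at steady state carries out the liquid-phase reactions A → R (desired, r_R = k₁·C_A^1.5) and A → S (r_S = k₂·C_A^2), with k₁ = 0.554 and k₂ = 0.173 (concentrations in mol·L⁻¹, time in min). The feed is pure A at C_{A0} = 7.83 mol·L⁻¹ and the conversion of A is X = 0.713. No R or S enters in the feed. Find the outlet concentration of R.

Exit C_A = C_{A0}(1−X) = 7.83×0.287 = 2.247 mol·L⁻¹.
Rates in a CSTR are evaluated at the outlet concentration: r_R = 0.554×2.247^1.5 = 1.866, r_S = 0.173×2.247^2 = 0.8736.
Fraction of consumed A going to R: r_R/(r_R+r_S) = 0.6811.
C_R = 0.6811·C_{A0}·X = 0.6811×7.83×0.713 = 3.80 mol·L⁻¹.

3.80 mol·L⁻¹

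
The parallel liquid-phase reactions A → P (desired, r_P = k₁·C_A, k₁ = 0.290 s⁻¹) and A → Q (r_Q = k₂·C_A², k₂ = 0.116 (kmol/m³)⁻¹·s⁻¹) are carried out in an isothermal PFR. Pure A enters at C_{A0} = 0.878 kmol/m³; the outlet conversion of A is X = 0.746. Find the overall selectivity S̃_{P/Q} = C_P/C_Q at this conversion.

4.64

C_A = C_{A0}(1−X) = 0.2230 kmol/m³.
Along a PFR/batch, dC_P/dC_A = −r_P/(r_P+r_Q) = −k₁/(k₁+k₂·C_A).
Integrating from C_{A0} to C_A: C_P = (0.290/0.116)·ln[(0.290+0.116·0.878)/(0.290+0.116·0.223)] = 2.500·ln(0.3918/0.3159) = 0.5389 kmol/m³.
C_Q = (C_{A0}−C_A)−C_P = 0.1161 kmol/m³; S̃_{P/Q} = 0.5389/0.1161 = 4.64.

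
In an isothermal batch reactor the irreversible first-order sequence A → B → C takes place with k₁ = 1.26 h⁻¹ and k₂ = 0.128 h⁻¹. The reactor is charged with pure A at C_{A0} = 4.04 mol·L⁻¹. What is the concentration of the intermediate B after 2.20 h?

The intermediate concentration in a first-order A→B→C sequence is C_B = k₁C_{A0}(e^(−k₁t) − e^(−k₂t))/(k₂−k₁).
e^(−k₁t) = e^(−1.26×2.20) = e^(−2.772) = 0.06254; e^(−k₂t) = e^(−0.2816) = 0.7546.
C_B = 1.26×4.04/(0.128−1.26) × (0.06254−0.7546) = (-4.497)×(-0.6920) = 3.112 mol·L⁻¹.

3.11 mol·L⁻¹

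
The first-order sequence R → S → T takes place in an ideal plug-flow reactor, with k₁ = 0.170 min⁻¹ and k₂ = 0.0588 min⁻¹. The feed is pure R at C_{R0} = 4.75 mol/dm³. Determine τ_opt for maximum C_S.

The intermediate peaks when r₁ = r₂, i.e. k₁e^(−k₁τ) = k₂e^(−k₂τ), giving τ_opt = ln(k₂/k₁)/(k₂−k₁).
= ln(0.0588/0.170)/(0.0588−0.170) = ln(0.3459)/-0.1112 = -1.062/-0.1112 = 9.55 min.

9.55 min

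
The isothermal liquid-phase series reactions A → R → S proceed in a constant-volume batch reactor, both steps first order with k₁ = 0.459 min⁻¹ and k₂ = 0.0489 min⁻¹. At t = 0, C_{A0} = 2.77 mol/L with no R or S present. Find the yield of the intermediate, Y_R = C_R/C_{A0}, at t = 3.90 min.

0.738

For first-order series with pure A initially, C_R(t) = k₁C_{A0}/(k₂−k₁)·(e^(−k₁t) − e^(−k₂t)).
e^(−k₁t) = e^(−0.459×3.90) = e^(−1.790) = 0.1669; e^(−k₂t) = e^(−0.1907) = 0.8264.
C_R = 0.459×2.77/(0.0489−0.459) × (0.1669−0.8264) = (-3.100)×(-0.6594) = 2.044 mol/L.
Y_R = C_R/C_{A0} = 2.044/2.77 = 0.738.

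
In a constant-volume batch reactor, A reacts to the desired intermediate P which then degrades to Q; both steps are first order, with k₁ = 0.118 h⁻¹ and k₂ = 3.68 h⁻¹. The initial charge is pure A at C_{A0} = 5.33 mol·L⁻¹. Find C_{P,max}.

Evaluating C_P at t_opt = ln(k₂/k₁)/(k₂−k₁) gives C_{P,max}/C_{A0} = (k₁/k₂)^[k₂/(k₂−k₁)].
= (0.118/3.68)^(3.68/(3.68−0.118)) = (0.03207)^(1.033) = 0.02861.
C_{P,max} = 0.02861×5.33 = 0.153 mol·L⁻¹.

0.153 mol·L⁻¹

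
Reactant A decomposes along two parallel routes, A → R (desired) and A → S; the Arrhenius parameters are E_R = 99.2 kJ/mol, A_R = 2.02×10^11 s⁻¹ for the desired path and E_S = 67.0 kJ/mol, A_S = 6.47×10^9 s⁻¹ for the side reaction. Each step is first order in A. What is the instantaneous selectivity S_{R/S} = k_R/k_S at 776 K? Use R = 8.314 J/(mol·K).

Since both paths have the same order in A, the concentration cancels and S_{R/S} = k_R/k_S = (A_R/A_S)·exp[(E_S−E_R)/(RT)].
(E_S−E_R)/(RT) = (67.0−99.2)×10³/(8.314×776) = -32200/6452 = -4.991.
k_R/k_S = (2.02×10^11/6.47×10^9)·exp(-4.991) = 31.22 × 0.006799 = 0.212.

0.212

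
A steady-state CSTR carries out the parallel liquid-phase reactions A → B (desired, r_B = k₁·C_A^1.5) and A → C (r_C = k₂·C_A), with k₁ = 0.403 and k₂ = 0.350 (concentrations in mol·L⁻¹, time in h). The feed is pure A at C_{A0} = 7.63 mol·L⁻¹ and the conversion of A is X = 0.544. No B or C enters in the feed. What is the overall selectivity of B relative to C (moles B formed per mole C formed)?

2.15

Exit C_A = C_{A0}(1−X) = 7.63×0.456 = 3.479 mol·L⁻¹.
In a CSTR the entire volume is at exit conditions, so r_B = 0.403×3.479^1.5 = 2.615 and r_C = 0.350×3.479 = 1.218.
Overall selectivity = C_B/C_C = r_Bτ/(r_Cτ) = r_B/r_C = 2.15.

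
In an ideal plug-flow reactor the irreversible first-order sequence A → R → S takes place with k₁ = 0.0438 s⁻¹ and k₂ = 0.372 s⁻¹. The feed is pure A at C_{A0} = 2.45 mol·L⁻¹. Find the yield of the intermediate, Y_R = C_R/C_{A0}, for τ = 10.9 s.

Solving the coupled first-order balances gives C_R(τ) = [k₁/(k₂−k₁)]·C_{A0}·(e^(−k₁τ) − e^(−k₂τ)).
e^(−k₁τ) = e^(−0.0438×10.9) = e^(−0.4774) = 0.6204; e^(−k₂τ) = e^(−4.055) = 0.01734.
C_R = 0.0438×2.45/(0.372−0.0438) × (0.6204−0.01734) = 0.3270×0.6030 = 0.1972 mol·L⁻¹.
Y_R = C_R/C_{A0} = 0.1972/2.45 = 0.0805.

0.0805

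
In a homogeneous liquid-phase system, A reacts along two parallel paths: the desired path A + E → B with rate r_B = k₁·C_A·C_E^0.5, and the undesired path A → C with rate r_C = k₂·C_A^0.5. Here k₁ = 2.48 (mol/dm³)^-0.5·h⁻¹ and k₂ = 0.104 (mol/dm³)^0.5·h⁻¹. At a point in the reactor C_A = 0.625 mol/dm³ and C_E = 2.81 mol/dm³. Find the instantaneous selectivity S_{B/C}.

31.6

S_{B/C} = r_B/r_C = (k₁·C_A·C_E^0.5)/(k₂·C_A^0.5) = (k₁/k₂)·C_A^0.5·C_E^0.5.
= (2.48×0.6250×2.810^0.5) / (0.104×0.6250^0.5) = 2.598/0.08222 = 31.6.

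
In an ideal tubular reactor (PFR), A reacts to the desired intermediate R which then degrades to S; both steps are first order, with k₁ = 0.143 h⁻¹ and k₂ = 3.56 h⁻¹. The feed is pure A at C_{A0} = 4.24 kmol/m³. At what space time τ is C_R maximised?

Setting dC_R/dτ = 0 gives τ_opt = ln(k₂/k₁)/(k₂−k₁).
= ln(3.56/0.143)/(3.56−0.143) = ln(24.90)/3.417 = 3.215/3.417 = 0.941 h.

0.941 h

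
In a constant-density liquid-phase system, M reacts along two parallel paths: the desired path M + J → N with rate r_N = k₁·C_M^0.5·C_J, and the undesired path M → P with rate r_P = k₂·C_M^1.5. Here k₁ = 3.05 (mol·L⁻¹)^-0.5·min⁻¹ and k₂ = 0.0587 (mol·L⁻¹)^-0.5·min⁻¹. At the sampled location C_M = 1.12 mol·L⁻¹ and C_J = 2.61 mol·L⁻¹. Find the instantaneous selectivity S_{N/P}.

S_{N/P} = r_N/r_P = (k₁·C_M^0.5·C_J)/(k₂·C_M^1.5) = (k₁/k₂)·C_M⁻¹·C_J.
= (3.05×1.120^0.5×2.610) / (0.0587×1.120^1.5) = 8.425/0.06958 = 121.

121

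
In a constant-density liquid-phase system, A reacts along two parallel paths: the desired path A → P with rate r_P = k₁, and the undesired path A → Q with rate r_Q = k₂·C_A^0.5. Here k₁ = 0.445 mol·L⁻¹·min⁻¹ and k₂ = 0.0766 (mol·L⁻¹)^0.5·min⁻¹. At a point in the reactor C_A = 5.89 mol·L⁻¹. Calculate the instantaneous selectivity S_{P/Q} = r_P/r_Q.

S_{P/Q} = r_P/r_Q = (k₁)/(k₂·C_A^0.5) = (k₁/k₂)·C_A^-0.5.
= (0.445) / (0.0766×5.890^0.5) = 0.4450/0.1859 = 2.39.
The undesired path is higher order in A, so low C_A (CSTR or dilute feed) favours P.

2.39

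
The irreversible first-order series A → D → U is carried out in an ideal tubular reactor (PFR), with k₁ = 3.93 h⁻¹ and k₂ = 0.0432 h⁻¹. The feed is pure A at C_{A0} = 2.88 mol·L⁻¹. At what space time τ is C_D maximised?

The intermediate peaks when r₁ = r₂, i.e. k₁e^(−k₁τ) = k₂e^(−k₂τ), giving τ_opt = ln(k₂/k₁)/(k₂−k₁).
= ln(0.0432/3.93)/(0.0432−3.93) = ln(0.01099)/-3.887 = -4.511/-3.887 = 1.16 h.

1.16 h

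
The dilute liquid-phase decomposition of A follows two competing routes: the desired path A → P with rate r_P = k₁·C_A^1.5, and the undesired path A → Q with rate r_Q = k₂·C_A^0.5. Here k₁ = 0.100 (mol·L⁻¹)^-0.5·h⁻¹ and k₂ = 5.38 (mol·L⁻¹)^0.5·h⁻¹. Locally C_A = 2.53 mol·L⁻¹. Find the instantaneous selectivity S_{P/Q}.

0.0470

S_{P/Q} = r_P/r_Q = (k₁·C_A^1.5)/(k₂·C_A^0.5) = (k₁/k₂)·C_A.
= (0.100×2.530^1.5) / (5.38×2.530^0.5) = 0.4024/8.557 = 0.0470.
Since the desired path is higher order in A, keeping C_A high (PFR or concentrated feed) favours P.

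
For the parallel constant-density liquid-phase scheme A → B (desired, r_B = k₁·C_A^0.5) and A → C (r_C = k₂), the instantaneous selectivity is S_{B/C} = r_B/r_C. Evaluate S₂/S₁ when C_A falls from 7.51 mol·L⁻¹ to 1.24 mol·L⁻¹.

S_{B/C} = (k₁/k₂)·C_A^0.5, so S₂/S₁ = (C_{A,2}/C_{A,1})^0.5.
= (1.24/7.51)^0.5 = (0.1651)^0.5 = 0.406.
Selectivity toward B falls as C_A falls — high-concentration operation is favoured.

0.406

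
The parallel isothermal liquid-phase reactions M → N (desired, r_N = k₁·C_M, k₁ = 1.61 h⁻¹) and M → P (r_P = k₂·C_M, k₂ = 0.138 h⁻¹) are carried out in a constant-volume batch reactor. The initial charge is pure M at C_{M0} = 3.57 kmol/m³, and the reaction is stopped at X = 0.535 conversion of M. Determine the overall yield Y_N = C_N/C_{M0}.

0.493

C_M = C_{M0}(1−X) = 1.660 kmol/m³.
Both paths are first order in M, so the instantaneous fraction to N is constant: dC_N/d(−C_M) = k₁/(k₁+k₂) = 0.9211.
C_N = 0.9211·(C_{M0}−C_M) = 0.9211×1.910 = 1.76 kmol/m³.
Y_N = C_N/C_{M0} = 1.759/3.57 = 0.493.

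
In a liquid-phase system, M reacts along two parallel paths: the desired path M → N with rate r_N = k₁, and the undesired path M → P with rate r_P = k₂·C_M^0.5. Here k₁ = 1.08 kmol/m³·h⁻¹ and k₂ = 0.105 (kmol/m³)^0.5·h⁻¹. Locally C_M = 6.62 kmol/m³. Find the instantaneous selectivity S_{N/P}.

S_{N/P} = r_N/r_P = (k₁)/(k₂·C_M^0.5) = (k₁/k₂)·C_M^-0.5.
= (1.08) / (0.105×6.620^0.5) = 1.080/0.2702 = 4.00.
The undesired path is higher order in M, so low C_M (CSTR or dilute feed) favours N.

4.00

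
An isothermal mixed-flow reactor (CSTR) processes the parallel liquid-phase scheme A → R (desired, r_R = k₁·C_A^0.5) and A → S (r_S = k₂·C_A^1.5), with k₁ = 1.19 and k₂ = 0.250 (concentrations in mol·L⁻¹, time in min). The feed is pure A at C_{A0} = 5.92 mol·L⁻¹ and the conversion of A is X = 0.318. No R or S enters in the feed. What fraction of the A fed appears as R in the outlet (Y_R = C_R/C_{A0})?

0.172

Exit C_A = C_{A0}(1−X) = 5.92×0.682 = 4.037 mol·L⁻¹.
A CSTR operates uniformly at the exit composition, giving r_R = 2.391 and r_S = 2.028 (each k·C_A^n at C_A = 4.037).
Fraction of consumed A going to R: r_R/(r_R+r_S) = 0.5411.
C_R = 0.5411·C_{A0}·X = 0.5411×5.92×0.318 = 1.02 mol·L⁻¹; Y_R = C_R/C_{A0} = 0.172.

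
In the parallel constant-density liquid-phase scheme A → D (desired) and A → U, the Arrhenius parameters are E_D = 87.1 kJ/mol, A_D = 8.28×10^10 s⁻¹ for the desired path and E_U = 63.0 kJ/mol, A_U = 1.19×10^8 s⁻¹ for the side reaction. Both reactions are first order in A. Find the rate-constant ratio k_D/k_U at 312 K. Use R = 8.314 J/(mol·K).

Since both paths have the same order in A, the concentration cancels and S_{D/U} = k_D/k_U = (A_D/A_U)·exp[(E_U−E_D)/(RT)].
(E_U−E_D)/(RT) = (63.0−87.1)×10³/(8.314×312) = -24100/2594 = -9.291.
k_D/k_U = (8.28×10^10/1.19×10^8)·exp(-9.291) = 695.8 × 9.227×10^-5 = 0.0642.

0.0642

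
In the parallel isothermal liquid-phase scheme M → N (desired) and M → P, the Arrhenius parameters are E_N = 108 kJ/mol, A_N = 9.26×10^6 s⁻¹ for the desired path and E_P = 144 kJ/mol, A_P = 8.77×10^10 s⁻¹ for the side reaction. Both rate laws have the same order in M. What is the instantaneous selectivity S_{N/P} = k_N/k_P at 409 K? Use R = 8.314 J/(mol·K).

Since both paths have the same order in M, the concentration cancels and S_{N/P} = k_N/k_P = (A_N/A_P)·exp[(E_P−E_N)/(RT)].
(E_P−E_N)/(RT) = (144−108)×10³/(8.314×409) = 36000/3400 = 10.59.
k_N/k_P = (9.26×10^6/8.77×10^10)·exp(10.59) = 1.056×10^-4 × 39613 = 4.18.
Since E_N < E_P, lowering the temperature improves selectivity toward N.

4.18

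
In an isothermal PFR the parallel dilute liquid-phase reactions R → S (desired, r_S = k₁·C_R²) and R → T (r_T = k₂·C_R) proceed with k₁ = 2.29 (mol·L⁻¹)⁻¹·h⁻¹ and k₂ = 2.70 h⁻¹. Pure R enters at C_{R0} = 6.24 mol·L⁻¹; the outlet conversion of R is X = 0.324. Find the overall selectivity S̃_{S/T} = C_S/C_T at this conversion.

4.39

C_R = C_{R0}(1−X) = 4.218 mol·L⁻¹.
Along a PFR/batch, dC_T/dC_R = −r_T/(r_S+r_T) = −k₂/(k₂+k₁·C_R).
Integrating from C_{R0} to C_R: C_T = (2.70/2.29)·ln[(2.70+2.29·6.24)/(2.70+2.29·4.22)] = 1.179·ln(16.99/12.36) = 0.3751 mol·L⁻¹.
Then C_S = (C_{R0}−C_R) − C_T = 2.022 − 0.3751 = 1.647 mol·L⁻¹.
S̃_{S/T} = C_S/C_T = 1.647/0.3751 = 4.39.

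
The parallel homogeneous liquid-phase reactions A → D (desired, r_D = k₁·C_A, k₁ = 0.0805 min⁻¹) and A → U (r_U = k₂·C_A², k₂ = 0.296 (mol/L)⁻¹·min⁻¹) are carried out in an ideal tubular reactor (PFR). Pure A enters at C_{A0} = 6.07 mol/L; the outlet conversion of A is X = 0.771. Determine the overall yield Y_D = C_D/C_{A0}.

C_A = C_{A0}(1−X) = 1.390 mol/L.
Along a PFR/batch, dC_D/dC_A = −r_D/(r_D+r_U) = −k₁/(k₁+k₂·C_A).
Integrating from C_{A0} to C_A: C_D = (0.0805/0.296)·ln[(0.0805+0.296·6.07)/(0.0805+0.296·1.39)] = 0.2720·ln(1.877/0.4919) = 0.3642 mol/L.
Y_D = C_D/C_{A0} = 0.3642/6.07 = 0.0600.

0.0600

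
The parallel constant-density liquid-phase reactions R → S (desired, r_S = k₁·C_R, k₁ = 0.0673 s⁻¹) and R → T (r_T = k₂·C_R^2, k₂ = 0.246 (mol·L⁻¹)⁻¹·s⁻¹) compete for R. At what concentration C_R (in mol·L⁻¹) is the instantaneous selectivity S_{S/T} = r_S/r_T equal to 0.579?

S_{S/T} = (k₁/k₂)·C_R⁻¹ ⇒ C_R = (S·k₂/k₁)^(-1).
= (0.579×0.246/0.0673)^(-1) = (2.116)^(-1) = 0.472 mol·L⁻¹.

0.472 mol·L⁻¹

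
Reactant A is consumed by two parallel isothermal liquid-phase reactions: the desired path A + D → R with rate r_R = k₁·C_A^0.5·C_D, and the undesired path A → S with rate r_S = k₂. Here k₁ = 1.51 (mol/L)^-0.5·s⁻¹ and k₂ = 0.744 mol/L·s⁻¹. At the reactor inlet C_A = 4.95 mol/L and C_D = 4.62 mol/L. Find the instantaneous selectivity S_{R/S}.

S_{R/S} = r_R/r_S = (k₁·C_A^0.5·C_D)/(k₂) = (k₁/k₂)·C_A^0.5·C_D.
= (1.51×4.950^0.5×4.620) / (0.744) = 15.52/0.7440 = 20.9.

20.9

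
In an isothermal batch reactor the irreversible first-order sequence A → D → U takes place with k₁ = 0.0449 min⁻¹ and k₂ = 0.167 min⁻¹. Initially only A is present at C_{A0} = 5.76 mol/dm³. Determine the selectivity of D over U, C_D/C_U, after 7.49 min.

1.23

For first-order series with pure A initially, C_D(t) = k₁C_{A0}/(k₂−k₁)·(e^(−k₁t) − e^(−k₂t)).
e^(−k₁t) = e^(−0.0449×7.49) = e^(−0.3363) = 0.7144; e^(−k₂t) = e^(−1.251) = 0.2863.
C_D = 0.0449×5.76/(0.167−0.0449) × (0.7144−0.2863) = 2.118×0.4281 = 0.9069 mol/dm³.
C_A = C_{A0}e^(−k₁t) = 4.115 mol/dm³, so C_U = C_{A0}−C_A−C_D = 0.7382 mol/dm³; C_D/C_U = 1.23.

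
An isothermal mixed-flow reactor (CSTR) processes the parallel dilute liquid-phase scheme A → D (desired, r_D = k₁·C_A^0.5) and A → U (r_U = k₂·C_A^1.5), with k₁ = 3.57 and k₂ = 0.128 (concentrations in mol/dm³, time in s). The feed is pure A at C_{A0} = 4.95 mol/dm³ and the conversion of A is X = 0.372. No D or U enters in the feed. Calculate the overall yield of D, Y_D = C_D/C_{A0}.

0.335

Exit C_A = C_{A0}(1−X) = 4.95×0.628 = 3.109 mol/dm³.
In a CSTR the entire volume is at exit conditions, so r_D = 3.57×3.109^0.5 = 6.294 and r_U = 0.128×3.109^1.5 = 0.7015.
Fraction of consumed A going to D: r_D/(r_D+r_U) = 0.8997.
C_D = 0.8997·C_{A0}·X = 0.8997×4.95×0.372 = 1.66 mol/dm³; Y_D = C_D/C_{A0} = 0.335.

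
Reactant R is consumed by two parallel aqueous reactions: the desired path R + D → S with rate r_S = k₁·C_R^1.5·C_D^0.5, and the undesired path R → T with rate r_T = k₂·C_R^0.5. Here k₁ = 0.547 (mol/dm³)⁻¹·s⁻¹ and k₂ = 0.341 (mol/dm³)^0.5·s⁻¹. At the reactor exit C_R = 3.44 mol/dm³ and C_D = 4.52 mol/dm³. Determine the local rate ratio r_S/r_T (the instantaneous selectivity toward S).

11.7

S_{S/T} = r_S/r_T = (k₁·C_R^1.5·C_D^0.5)/(k₂·C_R^0.5) = (k₁/k₂)·C_R·C_D^0.5.
= (0.547×3.440^1.5×4.520^0.5) / (0.341×3.440^0.5) = 7.420/0.6325 = 11.7.
Since the desired path is higher order in R, keeping C_R high (PFR or concentrated feed) favours S.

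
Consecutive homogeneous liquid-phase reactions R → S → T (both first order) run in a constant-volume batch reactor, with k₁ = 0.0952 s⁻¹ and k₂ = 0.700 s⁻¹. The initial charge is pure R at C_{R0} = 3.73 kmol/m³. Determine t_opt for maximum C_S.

The intermediate peaks when r₁ = r₂, i.e. k₁e^(−k₁t) = k₂e^(−k₂t), giving t_opt = ln(k₂/k₁)/(k₂−k₁).
= ln(0.700/0.0952)/(0.700−0.0952) = ln(7.353)/0.6048 = 1.995/0.6048 = 3.30 s.

3.30 s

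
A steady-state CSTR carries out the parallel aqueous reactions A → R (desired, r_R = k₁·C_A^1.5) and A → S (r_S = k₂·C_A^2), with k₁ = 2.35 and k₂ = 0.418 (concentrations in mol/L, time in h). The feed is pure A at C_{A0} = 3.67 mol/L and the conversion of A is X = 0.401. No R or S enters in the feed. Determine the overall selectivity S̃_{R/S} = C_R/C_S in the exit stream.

Exit C_A = C_{A0}(1−X) = 3.67×0.599 = 2.198 mol/L.
Rates in a CSTR are evaluated at the outlet concentration: r_R = 2.35×2.198^1.5 = 7.660, r_S = 0.418×2.198^2 = 2.020.
Overall selectivity = C_R/C_S = r_Rτ/(r_Sτ) = r_R/r_S = 3.79.

3.79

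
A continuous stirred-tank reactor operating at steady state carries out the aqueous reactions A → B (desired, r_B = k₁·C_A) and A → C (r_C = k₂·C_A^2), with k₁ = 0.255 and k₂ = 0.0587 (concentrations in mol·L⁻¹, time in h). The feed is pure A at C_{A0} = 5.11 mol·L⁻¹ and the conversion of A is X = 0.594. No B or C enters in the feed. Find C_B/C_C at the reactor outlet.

2.09

Exit C_A = C_{A0}(1−X) = 5.11×0.406 = 2.075 mol·L⁻¹.
In a CSTR the entire volume is at exit conditions, so r_B = 0.255×2.075 = 0.5290 and r_C = 0.0587×2.075^2 = 0.2527.
Overall selectivity = C_B/C_C = r_Bτ/(r_Cτ) = r_B/r_C = 2.09.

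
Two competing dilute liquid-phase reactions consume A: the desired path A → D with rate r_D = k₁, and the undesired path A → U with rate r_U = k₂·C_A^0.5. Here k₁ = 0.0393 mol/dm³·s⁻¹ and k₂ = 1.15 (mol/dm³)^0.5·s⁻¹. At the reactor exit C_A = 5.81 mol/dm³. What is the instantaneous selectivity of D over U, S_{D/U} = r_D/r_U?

0.0142

S_{D/U} = r_D/r_U = (k₁)/(k₂·C_A^0.5) = (k₁/k₂)·C_A^-0.5.
= (0.0393) / (1.15×5.810^0.5) = 0.03930/2.772 = 0.0142.
The undesired path is higher order in A, so low C_A (CSTR or dilute feed) favours D.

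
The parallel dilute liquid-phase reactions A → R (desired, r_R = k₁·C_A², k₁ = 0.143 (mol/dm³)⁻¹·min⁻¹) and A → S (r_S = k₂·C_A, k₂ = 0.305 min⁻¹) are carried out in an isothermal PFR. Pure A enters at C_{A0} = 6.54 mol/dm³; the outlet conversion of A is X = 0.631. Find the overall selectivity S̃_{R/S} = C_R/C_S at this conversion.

2.00

C_A = C_{A0}(1−X) = 2.413 mol/dm³.
Along a PFR/batch, dC_S/dC_A = −r_S/(r_R+r_S) = −k₂/(k₂+k₁·C_A).
Integrating from C_{A0} to C_A: C_S = (0.305/0.143)·ln[(0.305+0.143·6.54)/(0.305+0.143·2.41)] = 2.133·ln(1.240/0.6501) = 1.378 mol/dm³.
Then C_R = (C_{A0}−C_A) − C_S = 4.127 − 1.378 = 2.749 mol/dm³.
S̃_{R/S} = C_R/C_S = 2.749/1.378 = 2.00.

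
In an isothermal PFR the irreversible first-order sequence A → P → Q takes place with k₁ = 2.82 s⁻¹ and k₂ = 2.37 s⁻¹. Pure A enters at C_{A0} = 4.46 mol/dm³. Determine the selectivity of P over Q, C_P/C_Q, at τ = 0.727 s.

0.558

Solving the coupled first-order balances gives C_P(τ) = [k₁/(k₂−k₁)]·C_{A0}·(e^(−k₁τ) − e^(−k₂τ)).
e^(−k₁τ) = e^(−2.82×0.727) = e^(−2.050) = 0.1287; e^(−k₂τ) = e^(−1.723) = 0.1785.
C_P = 2.82×4.46/(2.37−2.82) × (0.1287−0.1785) = (-27.95)×(-0.04981) = 1.392 mol/dm³.
C_A = C_{A0}e^(−k₁τ) = 0.5741 mol/dm³, so C_Q = C_{A0}−C_A−C_P = 2.494 mol/dm³; C_P/C_Q = 0.558.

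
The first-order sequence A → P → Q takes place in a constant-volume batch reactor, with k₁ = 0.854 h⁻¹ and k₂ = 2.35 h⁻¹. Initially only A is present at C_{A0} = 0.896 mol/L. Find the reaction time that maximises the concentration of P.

0.677 h

For first-order series the maximum of C_P occurs at t_opt = ln(k₂/k₁)/(k₂−k₁).
= ln(2.35/0.854)/(2.35−0.854) = ln(2.752)/1.496 = 1.012/1.496 = 0.677 h.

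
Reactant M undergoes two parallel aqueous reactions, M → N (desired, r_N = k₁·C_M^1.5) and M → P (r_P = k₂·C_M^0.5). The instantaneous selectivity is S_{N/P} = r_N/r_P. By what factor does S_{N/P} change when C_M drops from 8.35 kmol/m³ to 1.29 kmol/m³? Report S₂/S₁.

S_{N/P} = (k₁/k₂)·C_M, so S₂/S₁ = (C_{M,2}/C_{M,1}).
= 1.29/8.35 = 0.154.

0.154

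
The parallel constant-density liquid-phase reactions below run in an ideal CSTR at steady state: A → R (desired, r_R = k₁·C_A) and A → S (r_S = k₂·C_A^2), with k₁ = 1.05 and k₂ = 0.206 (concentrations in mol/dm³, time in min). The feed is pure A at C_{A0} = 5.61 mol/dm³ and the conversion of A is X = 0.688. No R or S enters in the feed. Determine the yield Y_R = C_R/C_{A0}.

Exit C_A = C_{A0}(1−X) = 5.61×0.312 = 1.750 mol/dm³.
In a CSTR the entire volume is at exit conditions, so r_R = 1.05×1.750 = 1.838 and r_S = 0.206×1.750^2 = 0.6311.
Fraction of consumed A going to R: r_R/(r_R+r_S) = 0.7444.
C_R = 0.7444·C_{A0}·X = 0.7444×5.61×0.688 = 2.87 mol/dm³; Y_R = C_R/C_{A0} = 0.512.

0.512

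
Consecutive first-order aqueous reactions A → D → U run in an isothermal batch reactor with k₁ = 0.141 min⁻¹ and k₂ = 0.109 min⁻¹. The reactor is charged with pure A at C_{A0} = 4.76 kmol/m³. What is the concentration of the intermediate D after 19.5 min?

For first-order series with pure A initially, C_D(t) = k₁C_{A0}/(k₂−k₁)·(e^(−k₁t) − e^(−k₂t)).
e^(−k₁t) = e^(−0.141×19.5) = e^(−2.749) = 0.06396; e^(−k₂t) = e^(−2.126) = 0.1194.
C_D = 0.141×4.76/(0.109−0.141) × (0.06396−0.1194) = (-20.97)×(-0.05541) = 1.162 kmol/m³.

1.16 kmol/m³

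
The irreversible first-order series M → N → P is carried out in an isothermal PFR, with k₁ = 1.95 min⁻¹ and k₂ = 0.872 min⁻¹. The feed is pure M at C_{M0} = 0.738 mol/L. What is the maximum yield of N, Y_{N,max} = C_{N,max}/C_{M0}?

At the optimum, C_{N,max}/C_{M0} = (k₁/k₂)^[k₂/(k₂−k₁)].
= (1.95/0.872)^(0.872/(0.872−1.95)) = (2.236)^(-0.8089) = 0.5215.

0.522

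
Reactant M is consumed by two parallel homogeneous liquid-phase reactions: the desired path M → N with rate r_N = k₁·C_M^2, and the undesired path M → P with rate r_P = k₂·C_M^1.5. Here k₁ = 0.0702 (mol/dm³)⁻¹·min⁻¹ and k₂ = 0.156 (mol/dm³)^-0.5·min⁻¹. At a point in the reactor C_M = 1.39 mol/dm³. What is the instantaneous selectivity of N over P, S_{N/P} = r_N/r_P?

0.531

S_{N/P} = r_N/r_P = (k₁·C_M^2)/(k₂·C_M^1.5) = (k₁/k₂)·C_M^0.5.
= (0.0702×1.390^2) / (0.156×1.390^1.5) = 0.1356/0.2557 = 0.531.
Since the desired path is higher order in M, keeping C_M high (PFR or concentrated feed) favours N.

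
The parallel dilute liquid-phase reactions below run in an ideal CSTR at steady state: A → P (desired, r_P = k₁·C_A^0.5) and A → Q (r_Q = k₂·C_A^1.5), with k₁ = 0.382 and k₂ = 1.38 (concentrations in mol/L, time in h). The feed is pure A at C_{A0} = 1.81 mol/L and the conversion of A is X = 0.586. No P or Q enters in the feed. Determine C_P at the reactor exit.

0.286 mol/L

Exit C_A = C_{A0}(1−X) = 1.81×0.414 = 0.7493 mol/L.
A CSTR operates uniformly at the exit composition, giving r_P = 0.3307 and r_Q = 0.8952 (each k·C_A^n at C_A = 0.7493).
Fraction of consumed A going to P: r_P/(r_P+r_Q) = 0.2698.
C_P = 0.2698·C_{A0}·X = 0.2698×1.81×0.586 = 0.286 mol/L.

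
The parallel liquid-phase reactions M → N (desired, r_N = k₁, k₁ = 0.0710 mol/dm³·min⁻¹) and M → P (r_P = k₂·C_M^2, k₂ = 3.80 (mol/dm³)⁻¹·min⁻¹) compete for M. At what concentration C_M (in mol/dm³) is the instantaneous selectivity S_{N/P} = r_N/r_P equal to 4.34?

S_{N/P} = (k₁/k₂)·C_M^-2 ⇒ C_M = (S·k₂/k₁)^(-0.5).
= (4.34×3.80/0.0710)^(-0.5) = (232.3)^(-0.5) = 0.0656 mol/dm³.

0.0656 mol/dm³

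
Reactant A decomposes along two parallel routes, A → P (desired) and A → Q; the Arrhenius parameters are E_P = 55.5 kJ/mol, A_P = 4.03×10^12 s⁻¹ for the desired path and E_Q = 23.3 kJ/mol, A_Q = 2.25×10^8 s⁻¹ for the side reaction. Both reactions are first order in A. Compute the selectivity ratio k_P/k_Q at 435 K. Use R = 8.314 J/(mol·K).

k_P/k_Q = (A_P/A_Q)·exp[−(E_P−E_Q)/(RT)] = (A_P/A_Q)·exp[(E_Q−E_P)/(RT)].
(E_Q−E_P)/(RT) = (23.3−55.5)×10³/(8.314×435) = -32200/3617 = -8.903.
k_P/k_Q = (4.03×10^12/2.25×10^8)·exp(-8.903) = 17911 × 1.359×10^-4 = 2.43.
Since E_P > E_Q, raising the temperature improves selectivity toward P.

2.43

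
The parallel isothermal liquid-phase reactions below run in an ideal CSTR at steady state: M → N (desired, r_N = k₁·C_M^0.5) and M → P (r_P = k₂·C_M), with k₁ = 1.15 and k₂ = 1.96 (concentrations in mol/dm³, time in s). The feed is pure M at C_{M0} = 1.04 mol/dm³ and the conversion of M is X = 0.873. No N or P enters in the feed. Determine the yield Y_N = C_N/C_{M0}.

Exit C_M = C_{M0}(1−X) = 1.04×0.127 = 0.1321 mol/dm³.
Rates in a CSTR are evaluated at the outlet concentration: r_N = 1.15×0.1321^0.5 = 0.4179, r_P = 1.96×0.1321 = 0.2589.
Fraction of consumed M going to N: r_N/(r_N+r_P) = 0.6175.
C_N = 0.6175·C_{M0}·X = 0.6175×1.04×0.873 = 0.561 mol/dm³; Y_N = C_N/C_{M0} = 0.539.

0.539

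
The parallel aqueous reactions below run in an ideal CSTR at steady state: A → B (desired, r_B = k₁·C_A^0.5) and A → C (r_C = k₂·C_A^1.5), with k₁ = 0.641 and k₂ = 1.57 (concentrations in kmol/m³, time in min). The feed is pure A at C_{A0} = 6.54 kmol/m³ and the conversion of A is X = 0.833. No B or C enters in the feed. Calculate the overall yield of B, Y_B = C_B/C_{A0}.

Exit C_A = C_{A0}(1−X) = 6.54×0.167 = 1.092 kmol/m³.
In a CSTR the entire volume is at exit conditions, so r_B = 0.641×1.092^0.5 = 0.6699 and r_C = 1.57×1.092^1.5 = 1.792.
Fraction of consumed A going to B: r_B/(r_B+r_C) = 0.2721.
C_B = 0.2721·C_{A0}·X = 0.2721×6.54×0.833 = 1.48 kmol/m³; Y_B = C_B/C_{A0} = 0.227.

0.227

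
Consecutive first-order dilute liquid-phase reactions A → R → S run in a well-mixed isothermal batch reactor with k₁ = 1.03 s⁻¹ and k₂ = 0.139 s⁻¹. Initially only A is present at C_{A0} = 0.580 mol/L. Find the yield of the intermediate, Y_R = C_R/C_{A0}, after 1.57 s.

Solving the coupled first-order balances gives C_R(t) = [k₁/(k₂−k₁)]·C_{A0}·(e^(−k₁t) − e^(−k₂t)).
e^(−k₁t) = e^(−1.03×1.57) = e^(−1.617) = 0.1985; e^(−k₂t) = e^(−0.2182) = 0.8039.
C_R = 1.03×0.580/(0.139−1.03) × (0.1985−0.8039) = (-0.6705)×(-0.6055) = 0.4060 mol/L.
Y_R = C_R/C_{A0} = 0.4060/0.580 = 0.700.

0.700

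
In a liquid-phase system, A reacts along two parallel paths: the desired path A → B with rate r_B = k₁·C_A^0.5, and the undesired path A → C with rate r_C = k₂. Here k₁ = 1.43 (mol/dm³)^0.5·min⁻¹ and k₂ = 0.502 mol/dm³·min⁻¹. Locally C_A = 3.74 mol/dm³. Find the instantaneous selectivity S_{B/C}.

5.51

S_{B/C} = r_B/r_C = (k₁·C_A^0.5)/(k₂) = (k₁/k₂)·C_A^0.5.
= (1.43×3.740^0.5) / (0.502) = 2.765/0.5020 = 5.51.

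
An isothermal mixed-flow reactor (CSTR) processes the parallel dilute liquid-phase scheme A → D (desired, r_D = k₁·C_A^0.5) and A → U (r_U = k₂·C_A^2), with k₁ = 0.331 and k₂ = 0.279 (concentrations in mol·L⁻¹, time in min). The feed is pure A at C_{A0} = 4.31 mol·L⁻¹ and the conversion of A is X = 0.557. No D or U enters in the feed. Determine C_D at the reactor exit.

Exit C_A = C_{A0}(1−X) = 4.31×0.443 = 1.909 mol·L⁻¹.
A CSTR operates uniformly at the exit composition, giving r_D = 0.4574 and r_U = 1.017 (each k·C_A^n at C_A = 1.909).
Fraction of consumed A going to D: r_D/(r_D+r_U) = 0.3102.
C_D = 0.3102·C_{A0}·X = 0.3102×4.31×0.557 = 0.745 mol·L⁻¹.

0.745 mol·L⁻¹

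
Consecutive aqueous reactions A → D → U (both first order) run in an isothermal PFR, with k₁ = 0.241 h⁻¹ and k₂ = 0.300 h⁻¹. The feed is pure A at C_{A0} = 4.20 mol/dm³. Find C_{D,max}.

Evaluating C_D at τ_opt = ln(k₂/k₁)/(k₂−k₁) gives C_{D,max}/C_{A0} = (k₁/k₂)^[k₂/(k₂−k₁)].
= (0.241/0.300)^(0.300/(0.300−0.241)) = (0.8033)^(5.085) = 0.3284.
C_{D,max} = 0.3284×4.20 = 1.38 mol/dm³.

1.38 mol/dm³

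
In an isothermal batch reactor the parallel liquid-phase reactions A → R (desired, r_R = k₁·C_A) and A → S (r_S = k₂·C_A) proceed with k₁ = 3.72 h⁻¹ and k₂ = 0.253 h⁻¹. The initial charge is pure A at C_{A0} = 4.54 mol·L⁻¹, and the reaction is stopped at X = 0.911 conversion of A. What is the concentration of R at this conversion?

3.87 mol·L⁻¹

C_A = C_{A0}(1−X) = 0.4041 mol·L⁻¹.
Both paths are first order in A, so the instantaneous fraction to R is constant: dC_R/d(−C_A) = k₁/(k₁+k₂) = 0.9363.
C_R = 0.9363·(C_{A0}−C_A) = 0.9363×4.136 = 3.87 mol·L⁻¹.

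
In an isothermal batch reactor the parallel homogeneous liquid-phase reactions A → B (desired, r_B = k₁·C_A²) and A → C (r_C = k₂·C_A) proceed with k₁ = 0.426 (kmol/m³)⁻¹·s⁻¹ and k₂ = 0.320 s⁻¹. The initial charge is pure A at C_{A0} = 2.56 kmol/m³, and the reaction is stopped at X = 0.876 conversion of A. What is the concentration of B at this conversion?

1.39 kmol/m³

C_A = C_{A0}(1−X) = 0.3174 kmol/m³.
Along a PFR/batch, dC_C/dC_A = −r_C/(r_B+r_C) = −k₂/(k₂+k₁·C_A).
Integrating from C_{A0} to C_A: C_C = (0.320/0.426)·ln[(0.320+0.426·2.56)/(0.320+0.426·0.317)] = 0.7512·ln(1.411/0.4552) = 0.8495 kmol/m³.
Then C_B = (C_{A0}−C_A) − C_C = 2.243 − 0.8495 = 1.393 kmol/m³.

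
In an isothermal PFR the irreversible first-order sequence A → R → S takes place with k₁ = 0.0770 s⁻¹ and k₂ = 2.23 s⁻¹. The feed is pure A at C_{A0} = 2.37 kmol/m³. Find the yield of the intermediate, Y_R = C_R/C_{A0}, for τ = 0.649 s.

Solving the coupled first-order balances gives C_R(τ) = [k₁/(k₂−k₁)]·C_{A0}·(e^(−k₁τ) − e^(−k₂τ)).
e^(−k₁τ) = e^(−0.0770×0.649) = e^(−0.04997) = 0.9513; e^(−k₂τ) = e^(−1.447) = 0.2352.
C_R = 0.0770×2.37/(2.23−0.0770) × (0.9513−0.2352) = 0.08476×0.7160 = 0.06069 kmol/m³.
Y_R = C_R/C_{A0} = 0.06069/2.37 = 0.0256.

0.0256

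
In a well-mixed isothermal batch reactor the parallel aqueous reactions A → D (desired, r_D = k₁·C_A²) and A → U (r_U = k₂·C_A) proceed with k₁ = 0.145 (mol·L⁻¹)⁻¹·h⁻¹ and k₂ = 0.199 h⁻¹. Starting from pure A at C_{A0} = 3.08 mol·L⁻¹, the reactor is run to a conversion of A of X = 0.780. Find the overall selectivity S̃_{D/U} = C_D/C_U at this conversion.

1.26

C_A = C_{A0}(1−X) = 0.6776 mol·L⁻¹.
Along a PFR/batch, dC_U/dC_A = −r_U/(r_D+r_U) = −k₂/(k₂+k₁·C_A).
Integrating from C_{A0} to C_A: C_U = (0.199/0.145)·ln[(0.199+0.145·3.08)/(0.199+0.145·0.678)] = 1.372·ln(0.6456/0.2973) = 1.064 mol·L⁻¹.
Then C_D = (C_{A0}−C_A) − C_U = 2.402 − 1.064 = 1.338 mol·L⁻¹.
S̃_{D/U} = C_D/C_U = 1.338/1.064 = 1.26.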